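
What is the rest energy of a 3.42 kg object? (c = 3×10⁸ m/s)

c² = (3×10⁸)² = 9.000×10¹⁶ m²/s²
E₀ = mc² = 3.42 × 9.000×10¹⁶ = 3.078×10¹⁷ J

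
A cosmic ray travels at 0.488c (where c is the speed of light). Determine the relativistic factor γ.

v/c = 0.488, so (v/c)² = 0.238144
1 - (v/c)² = 0.761856
γ = 1/√(0.761856) = 1.146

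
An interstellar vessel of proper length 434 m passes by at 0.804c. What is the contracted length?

Proper length L₀ = 434 m
γ = 1/√(1 - 0.804²) = 1.6817
L = L₀/γ = 434/1.6817 = 258.1 m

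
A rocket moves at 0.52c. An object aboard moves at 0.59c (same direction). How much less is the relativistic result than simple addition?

Classical: u' + v = 0.59 + 0.52 = 1.11c
Relativistic: u = (0.59 + 0.52)/(1 + 0.3068) = 1.11/1.3068 = 0.8494c
Difference: 1.11 - 0.8494 = 0.2606c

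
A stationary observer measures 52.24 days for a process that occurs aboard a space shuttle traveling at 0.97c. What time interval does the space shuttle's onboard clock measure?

Dilated time Δt = 52.24 days
γ = 1/√(1 - 0.97²) = 4.113
Δt₀ = Δt/γ = 52.24/4.113 = 12.70 days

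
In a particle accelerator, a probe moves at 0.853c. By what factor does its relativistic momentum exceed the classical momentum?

p_rel = γmv, p_class = mv
Ratio = γ = 1/√(1 - 0.853²)
= 1/√(0.272391) = 1.916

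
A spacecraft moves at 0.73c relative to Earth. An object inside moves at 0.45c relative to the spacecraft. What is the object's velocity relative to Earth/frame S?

u = (u' + v)/(1 + u'v/c²)
Numerator: 0.45 + 0.73 = 1.18
Denominator: 1 + 0.3285 = 1.3285
u = 1.18/1.3285 = 0.8882c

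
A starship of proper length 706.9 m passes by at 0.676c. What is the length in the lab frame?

Proper length L₀ = 706.9 m
γ = 1/√(1 - 0.676²) = 1.357
L = L₀/γ = 706.9/1.357 = 520.9 m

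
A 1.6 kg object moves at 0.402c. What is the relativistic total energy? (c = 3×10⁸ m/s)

γ = 1/√(1 - 0.402²) = 1.0921
mc² = 1.6 × (3×10⁸)² = 1.440×10¹⁷ J
E = γmc² = 1.0921 × 1.440×10¹⁷ = 1.573×10¹⁷ J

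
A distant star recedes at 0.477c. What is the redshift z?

β = 0.477
(1+β)/(1-β) = 1.477/0.523 = 2.824
√(2.824) = 1.6805
z = 1.6805 - 1 = 0.6805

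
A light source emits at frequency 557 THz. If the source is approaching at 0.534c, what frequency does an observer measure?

β = v/c = 0.534
(1+β)/(1-β) = 1.534/0.466 = 3.2918
Doppler factor = √(3.2918) = 1.8143
f_obs = 557 × 1.8143 = 1011 THz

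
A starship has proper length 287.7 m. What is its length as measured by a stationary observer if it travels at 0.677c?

Proper length L₀ = 287.7 m
γ = 1/√(1 - 0.677²) = 1.359
L = L₀/γ = 287.7/1.359 = 211.7 m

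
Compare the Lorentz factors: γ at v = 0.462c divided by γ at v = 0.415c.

γ₁ = 1/√(1 - 0.462²) = 1.128
γ₂ = 1/√(1 - 0.415²) = 1.099
γ₁/γ₂ = 1.128/1.099 = 1.026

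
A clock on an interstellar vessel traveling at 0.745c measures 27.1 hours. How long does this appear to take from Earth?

Proper time Δt₀ = 27.1 hours
γ = 1/√(1 - 0.745²) = 1.4991
Δt = γΔt₀ = 1.4991 × 27.1 = 40.63 hours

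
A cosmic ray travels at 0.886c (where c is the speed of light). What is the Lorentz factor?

v/c = 0.886, so (v/c)² = 0.784996
1 - (v/c)² = 0.215004
γ = 1/√(0.215004) = 2.157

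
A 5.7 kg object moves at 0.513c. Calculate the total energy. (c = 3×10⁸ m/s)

γ = 1/√(1 - 0.513²) = 1.165
mc² = 5.7 × (3×10⁸)² = 5.130×10¹⁷ J
E = γmc² = 1.165 × 5.130×10¹⁷ = 5.976×10¹⁷ J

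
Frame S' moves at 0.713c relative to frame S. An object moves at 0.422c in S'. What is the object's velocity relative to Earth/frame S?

u = (u' + v)/(1 + u'v/c²)
Numerator: 0.422 + 0.713 = 1.135
Denominator: 1 + 0.300886 = 1.300886
u = 1.135/1.300886 = 0.8725c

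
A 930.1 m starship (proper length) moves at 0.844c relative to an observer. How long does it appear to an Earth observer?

Proper length L₀ = 930.1 m
γ = 1/√(1 - 0.844²) = 1.86448
L = L₀/γ = 930.1/1.86448 = 498.9 m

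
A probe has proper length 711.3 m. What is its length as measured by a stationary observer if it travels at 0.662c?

Proper length L₀ = 711.3 m
γ = 1/√(1 - 0.662²) = 1.3342
L = L₀/γ = 711.3/1.3342 = 533.1 m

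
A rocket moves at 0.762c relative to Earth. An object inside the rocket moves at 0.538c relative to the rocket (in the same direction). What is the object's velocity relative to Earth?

u = (u' + v)/(1 + u'v/c²)
Numerator: 0.538 + 0.762 = 1.3
Denominator: 1 + 0.409956 = 1.409956
u = 1.3/1.409956 = 0.9220c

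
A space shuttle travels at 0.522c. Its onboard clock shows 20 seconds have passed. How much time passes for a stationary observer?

Proper time Δt₀ = 20 seconds
γ = 1/√(1 - 0.522²) = 1.1724
Δt = γΔt₀ = 1.1724 × 20 = 23.45 seconds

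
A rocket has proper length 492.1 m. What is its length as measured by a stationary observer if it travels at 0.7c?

Proper length L₀ = 492.1 m
γ = 1/√(1 - 0.7²) = 1.4003
L = L₀/γ = 492.1/1.4003 = 351.4 m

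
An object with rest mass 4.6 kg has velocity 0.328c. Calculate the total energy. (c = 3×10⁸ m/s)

γ = 1/√(1 - 0.328²) = 1.05856
mc² = 4.6 × (3×10⁸)² = 4.140×10¹⁷ J
E = γmc² = 1.05856 × 4.140×10¹⁷ = 4.382×10¹⁷ J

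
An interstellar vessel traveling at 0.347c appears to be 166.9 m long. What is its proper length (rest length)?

Contracted length L = 166.9 m
γ = 1/√(1 - 0.347²) = 1.0663
L₀ = γL = 1.0663 × 166.9 = 178.0 m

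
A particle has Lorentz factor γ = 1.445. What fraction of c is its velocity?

From γ = 1/√(1 - v²/c²):
1/γ² = 1/1.445² = 0.4789
v²/c² = 1 - 0.4789 = 0.5211
v/c = √(0.5211) = 0.7219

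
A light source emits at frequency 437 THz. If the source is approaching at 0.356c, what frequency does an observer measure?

β = v/c = 0.356
(1+β)/(1-β) = 1.356/0.644 = 2.106
Doppler factor = √(2.106) = 1.451
f_obs = 437 × 1.451 = 634.1 THz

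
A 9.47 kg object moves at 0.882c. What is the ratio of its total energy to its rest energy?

E = γmc², E₀ = mc²
E/E₀ = γ = 1/√(1 - 0.882²) = 2.122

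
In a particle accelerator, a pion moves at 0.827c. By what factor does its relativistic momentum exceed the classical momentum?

p_rel = γmv, p_class = mv
Ratio = γ = 1/√(1 - 0.827²)
= 1/√(0.316071) = 1.779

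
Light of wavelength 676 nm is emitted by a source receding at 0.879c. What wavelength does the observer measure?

β = 0.879
Wavelength Doppler factor = √(1.879/0.121) = √(15.53) = 3.941
λ_obs = 676 × 3.941 = 2664 nm (redshift)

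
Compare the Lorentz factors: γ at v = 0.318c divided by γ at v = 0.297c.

γ₁ = 1/√(1 - 0.318²) = 1.0548
γ₂ = 1/√(1 - 0.297²) = 1.0473
γ₁/γ₂ = 1.0548/1.0473 = 1.007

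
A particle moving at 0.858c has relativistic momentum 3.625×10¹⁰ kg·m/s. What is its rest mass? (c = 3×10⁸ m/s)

γ = 1/√(1 - 0.858²) = 1.9469
v = 0.858 × 3×10⁸ = 2.574×10⁸ m/s
m = p/(γv) = 3.625×10¹⁰/(1.9469 × 2.574×10⁸) = 72.34 kg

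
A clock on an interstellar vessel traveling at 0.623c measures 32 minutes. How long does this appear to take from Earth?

Proper time Δt₀ = 32 minutes
γ = 1/√(1 - 0.623²) = 1.2784
Δt = γΔt₀ = 1.2784 × 32 = 40.91 minutes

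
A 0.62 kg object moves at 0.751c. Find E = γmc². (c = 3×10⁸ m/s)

γ = 1/√(1 - 0.751²) = 1.5145
mc² = 0.62 × (3×10⁸)² = 5.580×10¹⁶ J
E = γmc² = 1.5145 × 5.580×10¹⁶ = 8.451×10¹⁶ J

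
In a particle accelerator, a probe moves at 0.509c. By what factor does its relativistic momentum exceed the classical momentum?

p_rel = γmv, p_class = mv
Ratio = γ = 1/√(1 - 0.509²)
= 1/√(0.740919) = 1.162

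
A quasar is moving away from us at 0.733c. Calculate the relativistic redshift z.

β = 0.733
(1+β)/(1-β) = 1.733/0.267 = 6.491
√(6.491) = 2.548
z = 2.548 - 1 = 1.548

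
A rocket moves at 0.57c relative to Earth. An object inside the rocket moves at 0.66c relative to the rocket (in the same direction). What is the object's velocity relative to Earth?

u = (u' + v)/(1 + u'v/c²)
Numerator: 0.66 + 0.57 = 1.23
Denominator: 1 + 0.3762 = 1.3762
u = 1.23/1.3762 = 0.8938c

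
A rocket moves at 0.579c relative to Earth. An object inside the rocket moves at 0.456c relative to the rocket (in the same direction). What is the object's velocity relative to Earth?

u = (u' + v)/(1 + u'v/c²)
Numerator: 0.456 + 0.579 = 1.035
Denominator: 1 + 0.264024 = 1.264024
u = 1.035/1.264024 = 0.8188c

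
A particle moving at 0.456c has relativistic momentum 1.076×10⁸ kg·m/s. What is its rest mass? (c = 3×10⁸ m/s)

γ = 1/√(1 - 0.456²) = 1.1236
v = 0.456 × 3×10⁸ = 1.368×10⁸ m/s
m = p/(γv) = 1.076×10⁸/(1.1236 × 1.368×10⁸) = 0.7000 kg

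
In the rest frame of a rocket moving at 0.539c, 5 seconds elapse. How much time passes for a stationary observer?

Proper time Δt₀ = 5 seconds
γ = 1/√(1 - 0.539²) = 1.1872
Δt = γΔt₀ = 1.1872 × 5 = 5.936 seconds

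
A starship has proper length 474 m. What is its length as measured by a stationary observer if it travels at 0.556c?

Proper length L₀ = 474 m
γ = 1/√(1 - 0.556²) = 1.203
L = L₀/γ = 474/1.203 = 394.0 m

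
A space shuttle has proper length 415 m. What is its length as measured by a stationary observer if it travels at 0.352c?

Proper length L₀ = 415 m
γ = 1/√(1 - 0.352²) = 1.0684
L = L₀/γ = 415/1.0684 = 388.4 m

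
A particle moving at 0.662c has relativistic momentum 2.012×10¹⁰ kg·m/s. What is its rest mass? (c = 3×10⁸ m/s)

γ = 1/√(1 - 0.662²) = 1.3342
v = 0.662 × 3×10⁸ = 1.986×10⁸ m/s
m = p/(γv) = 2.012×10¹⁰/(1.3342 × 1.986×10⁸) = 75.93 kg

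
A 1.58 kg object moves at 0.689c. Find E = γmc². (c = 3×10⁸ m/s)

γ = 1/√(1 - 0.689²) = 1.380
mc² = 1.58 × (3×10⁸)² = 1.422×10¹⁷ J
E = γmc² = 1.380 × 1.422×10¹⁷ = 1.962×10¹⁷ J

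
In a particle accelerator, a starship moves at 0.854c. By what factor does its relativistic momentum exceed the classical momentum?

p_rel = γmv, p_class = mv
Ratio = γ = 1/√(1 - 0.854²)
= 1/√(0.270684) = 1.922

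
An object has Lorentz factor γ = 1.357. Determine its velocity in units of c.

From γ = 1/√(1 - v²/c²):
1/γ² = 1/1.357² = 0.54305
v²/c² = 1 - 0.54305 = 0.45695
v/c = √(0.45695) = 0.6760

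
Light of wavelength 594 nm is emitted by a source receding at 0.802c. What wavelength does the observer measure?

β = 0.802
Wavelength Doppler factor = √(1.802/0.198) = √(9.101) = 3.017
λ_obs = 594 × 3.017 = 1792 nm (redshift)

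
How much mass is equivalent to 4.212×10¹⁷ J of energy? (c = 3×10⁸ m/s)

From E = mc², we get m = E/c²
c² = (3×10⁸)² = 9×10¹⁶ m²/s²
m = 4.212×10¹⁷ / 9×10¹⁶ = 4.680 kg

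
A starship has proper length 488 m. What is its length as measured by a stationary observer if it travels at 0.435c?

Proper length L₀ = 488 m
γ = 1/√(1 - 0.435²) = 1.1106
L = L₀/γ = 488/1.1106 = 439.4 m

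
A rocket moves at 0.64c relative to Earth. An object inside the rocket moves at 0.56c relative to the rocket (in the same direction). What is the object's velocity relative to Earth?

u = (u' + v)/(1 + u'v/c²)
Numerator: 0.56 + 0.64 = 1.2
Denominator: 1 + 0.3584 = 1.3584
u = 1.2/1.3584 = 0.8834c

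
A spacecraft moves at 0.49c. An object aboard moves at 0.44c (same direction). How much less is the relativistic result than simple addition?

Classical: u' + v = 0.44 + 0.49 = 0.93c
Relativistic: u = (0.44 + 0.49)/(1 + 0.2156) = 0.93/1.2156 = 0.7651c
Difference: 0.93 - 0.7651 = 0.1649c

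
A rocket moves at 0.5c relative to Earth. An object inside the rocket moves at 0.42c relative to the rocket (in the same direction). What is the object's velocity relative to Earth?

u = (u' + v)/(1 + u'v/c²)
Numerator: 0.42 + 0.5 = 0.92
Denominator: 1 + 0.21 = 1.21
u = 0.92/1.21 = 0.7603c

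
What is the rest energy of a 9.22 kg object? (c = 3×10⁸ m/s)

c² = (3×10⁸)² = 9.000×10¹⁶ m²/s²
E₀ = mc² = 9.22 × 9.000×10¹⁶ = 8.298×10¹⁷ J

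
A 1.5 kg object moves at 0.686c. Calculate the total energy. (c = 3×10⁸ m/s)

γ = 1/√(1 - 0.686²) = 1.374
mc² = 1.5 × (3×10⁸)² = 1.350×10¹⁷ J
E = γmc² = 1.374 × 1.350×10¹⁷ = 1.855×10¹⁷ J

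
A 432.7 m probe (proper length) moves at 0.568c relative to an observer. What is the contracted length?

Proper length L₀ = 432.7 m
γ = 1/√(1 - 0.568²) = 1.215
L = L₀/γ = 432.7/1.215 = 356.1 m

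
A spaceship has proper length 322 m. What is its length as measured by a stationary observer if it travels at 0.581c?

Proper length L₀ = 322 m
γ = 1/√(1 - 0.581²) = 1.2286
L = L₀/γ = 322/1.2286 = 262.1 m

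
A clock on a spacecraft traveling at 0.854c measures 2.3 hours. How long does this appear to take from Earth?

Proper time Δt₀ = 2.3 hours
γ = 1/√(1 - 0.854²) = 1.922
Δt = γΔt₀ = 1.922 × 2.3 = 4.421 hours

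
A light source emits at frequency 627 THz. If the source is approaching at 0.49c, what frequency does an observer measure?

β = v/c = 0.49
(1+β)/(1-β) = 1.49/0.51 = 2.922
Doppler factor = √(2.922) = 1.709
f_obs = 627 × 1.709 = 1072 THz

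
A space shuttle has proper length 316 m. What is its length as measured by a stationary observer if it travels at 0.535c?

Proper length L₀ = 316 m
γ = 1/√(1 - 0.535²) = 1.1836
L = L₀/γ = 316/1.1836 = 267.0 m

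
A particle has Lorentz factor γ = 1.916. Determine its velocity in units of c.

From γ = 1/√(1 - v²/c²):
1/γ² = 1/1.916² = 0.2724
v²/c² = 1 - 0.2724 = 0.7276
v/c = √(0.7276) = 0.8530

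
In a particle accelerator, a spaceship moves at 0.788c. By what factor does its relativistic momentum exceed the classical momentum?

p_rel = γmv, p_class = mv
Ratio = γ = 1/√(1 - 0.788²)
= 1/√(0.379056) = 1.624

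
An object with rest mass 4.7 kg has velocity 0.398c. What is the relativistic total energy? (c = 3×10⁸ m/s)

γ = 1/√(1 - 0.398²) = 1.090
mc² = 4.7 × (3×10⁸)² = 4.230×10¹⁷ J
E = γmc² = 1.090 × 4.230×10¹⁷ = 4.611×10¹⁷ J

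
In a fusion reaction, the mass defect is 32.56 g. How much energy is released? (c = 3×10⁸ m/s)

Convert mass defect: Δm = 32.56 g = 0.03256 kg
E = Δm·c² = 0.03256 × (3×10⁸)²
= 0.03256 × 9×10¹⁶ = 2.930×10¹⁵ J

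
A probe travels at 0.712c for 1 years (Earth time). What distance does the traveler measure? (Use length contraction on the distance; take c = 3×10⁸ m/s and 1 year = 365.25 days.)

Earth distance: d = v × t = 0.712c × 1 yr = 6.7407×10¹⁵ m
γ = 1.4241
d' = d/γ = 6.7407×10¹⁵/1.4241 = 4.733×10¹⁵ m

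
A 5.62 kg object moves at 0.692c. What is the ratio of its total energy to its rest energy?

E = γmc², E₀ = mc²
E/E₀ = γ = 1/√(1 - 0.692²) = 1.385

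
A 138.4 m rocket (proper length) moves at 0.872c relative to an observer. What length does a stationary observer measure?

Proper length L₀ = 138.4 m
γ = 1/√(1 - 0.872²) = 2.0429
L = L₀/γ = 138.4/2.0429 = 67.75 m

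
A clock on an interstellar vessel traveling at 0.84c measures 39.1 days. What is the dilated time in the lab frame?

Proper time Δt₀ = 39.1 days
γ = 1/√(1 - 0.84²) = 1.843
Δt = γΔt₀ = 1.843 × 39.1 = 72.06 days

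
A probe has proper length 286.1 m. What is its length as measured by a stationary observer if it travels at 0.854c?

Proper length L₀ = 286.1 m
γ = 1/√(1 - 0.854²) = 1.922
L = L₀/γ = 286.1/1.922 = 148.9 m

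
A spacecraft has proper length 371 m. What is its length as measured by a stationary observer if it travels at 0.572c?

Proper length L₀ = 371 m
γ = 1/√(1 - 0.572²) = 1.219
L = L₀/γ = 371/1.219 = 304.3 m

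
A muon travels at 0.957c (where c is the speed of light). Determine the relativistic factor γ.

v/c = 0.957, so (v/c)² = 0.915849
1 - (v/c)² = 0.084151
γ = 1/√(0.084151) = 3.447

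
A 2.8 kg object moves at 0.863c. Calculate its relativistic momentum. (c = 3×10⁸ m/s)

γ = 1/√(1 - 0.863²) = 1.979
v = 0.863 × 3×10⁸ = 2.589×10⁸ m/s
p = γmv = 1.979 × 2.8 × 2.589×10⁸ = 1.435×10⁹ kg·m/s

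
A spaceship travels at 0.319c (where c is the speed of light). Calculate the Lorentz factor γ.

v/c = 0.319, so (v/c)² = 0.101761
1 - (v/c)² = 0.898239
γ = 1/√(0.898239) = 1.055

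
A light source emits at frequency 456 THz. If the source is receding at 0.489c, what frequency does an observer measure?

β = v/c = 0.489
(1-β)/(1+β) = 0.511/1.489 = 0.3432
Doppler factor = √(0.3432) = 0.5858
f_obs = 456 × 0.5858 = 267.1 THz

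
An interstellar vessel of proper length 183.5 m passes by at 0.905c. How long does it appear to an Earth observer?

Proper length L₀ = 183.5 m
γ = 1/√(1 - 0.905²) = 2.3507
L = L₀/γ = 183.5/2.3507 = 78.06 m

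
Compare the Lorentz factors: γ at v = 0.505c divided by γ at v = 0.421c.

γ₁ = 1/√(1 - 0.505²) = 1.1586
γ₂ = 1/√(1 - 0.421²) = 1.1025
γ₁/γ₂ = 1.1586/1.1025 = 1.051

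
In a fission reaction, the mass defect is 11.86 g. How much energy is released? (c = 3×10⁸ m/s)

Convert mass defect: Δm = 11.86 g = 0.01186 kg
E = Δm·c² = 0.01186 × (3×10⁸)²
= 0.01186 × 9×10¹⁶ = 1.067×10¹⁵ J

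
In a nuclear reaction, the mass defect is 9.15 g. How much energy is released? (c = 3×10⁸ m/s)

Convert mass defect: Δm = 9.15 g = 0.00915 kg
E = Δm·c² = 0.00915 × (3×10⁸)²
= 0.00915 × 9×10¹⁶ = 8.235×10¹⁴ J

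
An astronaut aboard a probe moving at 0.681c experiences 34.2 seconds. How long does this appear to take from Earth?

Proper time Δt₀ = 34.2 seconds
γ = 1/√(1 - 0.681²) = 1.3656
Δt = γΔt₀ = 1.3656 × 34.2 = 46.70 seconds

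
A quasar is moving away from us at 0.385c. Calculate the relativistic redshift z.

β = 0.385
(1+β)/(1-β) = 1.385/0.615 = 2.252
√(2.252) = 1.5007
z = 1.5007 - 1 = 0.5007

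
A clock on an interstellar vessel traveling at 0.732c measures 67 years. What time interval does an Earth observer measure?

Proper time Δt₀ = 67 years
γ = 1/√(1 - 0.732²) = 1.4678
Δt = γΔt₀ = 1.4678 × 67 = 98.34 years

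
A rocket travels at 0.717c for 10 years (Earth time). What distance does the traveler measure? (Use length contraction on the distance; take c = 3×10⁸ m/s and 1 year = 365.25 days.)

Earth distance: d = v × t = 0.717c × 10 yr = 6.7880×10¹⁶ m
γ = 1.4346
d' = d/γ = 6.7880×10¹⁶/1.4346 = 4.732×10¹⁶ m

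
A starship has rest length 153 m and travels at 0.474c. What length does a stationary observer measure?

Proper length L₀ = 153 m
γ = 1/√(1 - 0.474²) = 1.136
L = L₀/γ = 153/1.136 = 134.7 m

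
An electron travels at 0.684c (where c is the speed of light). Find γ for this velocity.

v/c = 0.684, so (v/c)² = 0.467856
1 - (v/c)² = 0.532144
γ = 1/√(0.532144) = 1.371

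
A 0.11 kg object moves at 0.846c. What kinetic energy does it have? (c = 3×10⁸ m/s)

γ = 1/√(1 - 0.846²) = 1.87553
γ - 1 = 0.87553
KE = (γ-1)mc² = 0.87553 × 0.11 × (3×10⁸)² = 8.668×10¹⁵ J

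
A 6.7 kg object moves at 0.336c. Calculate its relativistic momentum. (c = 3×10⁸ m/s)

γ = 1/√(1 - 0.336²) = 1.0617
v = 0.336 × 3×10⁸ = 1.008×10⁸ m/s
p = γmv = 1.0617 × 6.7 × 1.008×10⁸ = 7.170×10⁸ kg·m/s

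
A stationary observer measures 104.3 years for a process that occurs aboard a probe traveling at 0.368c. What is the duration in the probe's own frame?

Dilated time Δt = 104.3 years
γ = 1/√(1 - 0.368²) = 1.0755
Δt₀ = Δt/γ = 104.3/1.0755 = 96.98 years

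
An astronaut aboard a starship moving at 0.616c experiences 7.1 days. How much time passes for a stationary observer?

Proper time Δt₀ = 7.1 days
γ = 1/√(1 - 0.616²) = 1.2694
Δt = γΔt₀ = 1.2694 × 7.1 = 9.013 days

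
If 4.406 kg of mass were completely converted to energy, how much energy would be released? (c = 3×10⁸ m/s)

Using E = mc²:
c² = (3×10⁸)² = 9×10¹⁶ m²/s²
E = 4.406 × 9×10¹⁶ = 3.965×10¹⁷ J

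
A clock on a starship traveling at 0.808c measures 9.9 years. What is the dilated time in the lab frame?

Proper time Δt₀ = 9.9 years
γ = 1/√(1 - 0.808²) = 1.697
Δt = γΔt₀ = 1.697 × 9.9 = 16.80 years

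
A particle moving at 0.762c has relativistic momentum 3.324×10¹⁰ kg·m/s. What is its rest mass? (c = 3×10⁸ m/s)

γ = 1/√(1 - 0.762²) = 1.5442
v = 0.762 × 3×10⁸ = 2.286×10⁸ m/s
m = p/(γv) = 3.324×10¹⁰/(1.5442 × 2.286×10⁸) = 94.16 kg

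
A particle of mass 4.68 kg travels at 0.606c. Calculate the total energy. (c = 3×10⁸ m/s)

γ = 1/√(1 - 0.606²) = 1.2571
mc² = 4.68 × (3×10⁸)² = 4.212×10¹⁷ J
E = γmc² = 1.2571 × 4.212×10¹⁷ = 5.295×10¹⁷ J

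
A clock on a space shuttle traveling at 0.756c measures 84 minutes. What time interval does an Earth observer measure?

Proper time Δt₀ = 84 minutes
γ = 1/√(1 - 0.756²) = 1.5277
Δt = γΔt₀ = 1.5277 × 84 = 128.3 minutes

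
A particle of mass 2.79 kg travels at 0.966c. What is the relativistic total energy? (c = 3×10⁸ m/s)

γ = 1/√(1 - 0.966²) = 3.8678
mc² = 2.79 × (3×10⁸)² = 2.511×10¹⁷ J
E = γmc² = 3.8678 × 2.511×10¹⁷ = 9.712×10¹⁷ J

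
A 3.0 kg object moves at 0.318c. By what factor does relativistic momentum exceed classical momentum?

p_rel = γmv, p_class = mv
Ratio = γ = 1/√(1 - 0.318²) = 1.055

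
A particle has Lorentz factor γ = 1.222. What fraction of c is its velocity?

From γ = 1/√(1 - v²/c²):
1/γ² = 1/1.222² = 0.6697
v²/c² = 1 - 0.6697 = 0.3303
v/c = √(0.3303) = 0.5747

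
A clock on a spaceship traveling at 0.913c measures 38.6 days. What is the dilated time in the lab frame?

Proper time Δt₀ = 38.6 days
γ = 1/√(1 - 0.913²) = 2.4512
Δt = γΔt₀ = 2.4512 × 38.6 = 94.62 days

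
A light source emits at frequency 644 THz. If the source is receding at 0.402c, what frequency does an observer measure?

β = v/c = 0.402
(1-β)/(1+β) = 0.598/1.402 = 0.4265
Doppler factor = √(0.4265) = 0.6531
f_obs = 644 × 0.6531 = 420.6 THz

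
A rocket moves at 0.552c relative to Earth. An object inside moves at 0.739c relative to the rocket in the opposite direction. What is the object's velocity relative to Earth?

Object's velocity in rocket frame is u' = -0.739c
u = (u' + v)/(1 + u'v/c²) = (v - 0.739)/(1 - 0.739·v/c²)
Numerator: 0.552 - 0.739 = -0.187
Denominator: 1 - 0.407928 = 0.592072
u = -0.187/0.592072 = -0.3158c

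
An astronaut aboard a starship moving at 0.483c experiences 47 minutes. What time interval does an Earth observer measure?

Proper time Δt₀ = 47 minutes
γ = 1/√(1 - 0.483²) = 1.14205
Δt = γΔt₀ = 1.14205 × 47 = 53.68 minutes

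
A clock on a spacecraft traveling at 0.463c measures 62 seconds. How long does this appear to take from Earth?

Proper time Δt₀ = 62 seconds
γ = 1/√(1 - 0.463²) = 1.1282
Δt = γΔt₀ = 1.1282 × 62 = 69.95 seconds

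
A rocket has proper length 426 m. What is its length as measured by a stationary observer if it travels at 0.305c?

Proper length L₀ = 426 m
γ = 1/√(1 - 0.305²) = 1.050
L = L₀/γ = 426/1.050 = 405.7 m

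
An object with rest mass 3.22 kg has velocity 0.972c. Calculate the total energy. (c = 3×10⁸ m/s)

γ = 1/√(1 - 0.972²) = 4.256
mc² = 3.22 × (3×10⁸)² = 2.898×10¹⁷ J
E = γmc² = 4.256 × 2.898×10¹⁷ = 1.233×10¹⁸ J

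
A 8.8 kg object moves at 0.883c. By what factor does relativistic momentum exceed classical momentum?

p_rel = γmv, p_class = mv
Ratio = γ = 1/√(1 - 0.883²) = 2.131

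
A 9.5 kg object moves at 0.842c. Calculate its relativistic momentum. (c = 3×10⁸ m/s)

γ = 1/√(1 - 0.842²) = 1.8536
v = 0.842 × 3×10⁸ = 2.526×10⁸ m/s
p = γmv = 1.8536 × 9.5 × 2.526×10⁸ = 4.448×10⁹ kg·m/s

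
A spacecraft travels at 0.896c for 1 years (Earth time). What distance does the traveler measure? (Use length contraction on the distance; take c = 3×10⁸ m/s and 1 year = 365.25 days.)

Earth distance: d = v × t = 0.896c × 1 yr = 8.483×10¹⁵ m
γ = 2.252
d' = d/γ = 8.483×10¹⁵/2.252 = 3.767×10¹⁵ m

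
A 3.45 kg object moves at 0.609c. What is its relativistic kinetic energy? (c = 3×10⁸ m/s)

γ = 1/√(1 - 0.609²) = 1.26076
γ - 1 = 0.26076
KE = (γ-1)mc² = 0.26076 × 3.45 × (3×10⁸)² = 8.097×10¹⁶ J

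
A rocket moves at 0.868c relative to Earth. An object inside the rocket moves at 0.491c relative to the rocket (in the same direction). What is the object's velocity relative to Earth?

u = (u' + v)/(1 + u'v/c²)
Numerator: 0.491 + 0.868 = 1.359
Denominator: 1 + 0.426188 = 1.426188
u = 1.359/1.426188 = 0.9529c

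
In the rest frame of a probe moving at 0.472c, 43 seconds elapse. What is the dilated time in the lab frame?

Proper time Δt₀ = 43 seconds
γ = 1/√(1 - 0.472²) = 1.134303
Δt = γΔt₀ = 1.134303 × 43 = 48.78 seconds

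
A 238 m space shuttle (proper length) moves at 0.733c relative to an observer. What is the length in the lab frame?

Proper length L₀ = 238 m
γ = 1/√(1 - 0.733²) = 1.470
L = L₀/γ = 238/1.470 = 161.9 m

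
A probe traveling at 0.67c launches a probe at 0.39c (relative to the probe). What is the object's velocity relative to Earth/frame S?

u = (u' + v)/(1 + u'v/c²)
Numerator: 0.39 + 0.67 = 1.06
Denominator: 1 + 0.2613 = 1.2613
u = 1.06/1.2613 = 0.8404c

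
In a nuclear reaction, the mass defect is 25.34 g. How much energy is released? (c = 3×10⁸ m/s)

Convert mass defect: Δm = 25.34 g = 0.02534 kg
E = Δm·c² = 0.02534 × (3×10⁸)²
= 0.02534 × 9×10¹⁶ = 2.281×10¹⁵ J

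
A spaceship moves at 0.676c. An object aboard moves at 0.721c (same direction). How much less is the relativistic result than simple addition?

Classical: u' + v = 0.721 + 0.676 = 1.397c
Relativistic: u = (0.721 + 0.676)/(1 + 0.487396) = 1.397/1.487396 = 0.9392c
Difference: 1.397 - 0.9392 = 0.4578c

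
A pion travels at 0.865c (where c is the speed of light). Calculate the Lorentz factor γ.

v/c = 0.865, so (v/c)² = 0.748225
1 - (v/c)² = 0.251775
γ = 1/√(0.251775) = 1.993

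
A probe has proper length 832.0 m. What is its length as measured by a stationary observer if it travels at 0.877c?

Proper length L₀ = 832.0 m
γ = 1/√(1 - 0.877²) = 2.081
L = L₀/γ = 832.0/2.081 = 399.8 m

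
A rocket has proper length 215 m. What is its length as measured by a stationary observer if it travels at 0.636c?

Proper length L₀ = 215 m
γ = 1/√(1 - 0.636²) = 1.296
L = L₀/γ = 215/1.296 = 165.9 m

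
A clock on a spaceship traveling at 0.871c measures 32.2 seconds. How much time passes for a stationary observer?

Proper time Δt₀ = 32.2 seconds
γ = 1/√(1 - 0.871²) = 2.0355
Δt = γΔt₀ = 2.0355 × 32.2 = 65.54 seconds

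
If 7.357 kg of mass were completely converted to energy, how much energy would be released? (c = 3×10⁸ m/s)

Using E = mc²:
c² = (3×10⁸)² = 9×10¹⁶ m²/s²
E = 7.357 × 9×10¹⁶ = 6.621×10¹⁷ J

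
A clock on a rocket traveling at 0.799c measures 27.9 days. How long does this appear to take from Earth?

Proper time Δt₀ = 27.9 days
γ = 1/√(1 - 0.799²) = 1.663
Δt = γΔt₀ = 1.663 × 27.9 = 46.40 days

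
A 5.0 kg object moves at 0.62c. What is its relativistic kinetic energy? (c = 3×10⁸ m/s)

γ = 1/√(1 - 0.62²) = 1.2745
γ - 1 = 0.2745
KE = (γ-1)mc² = 0.2745 × 5.0 × (3×10⁸)² = 1.235×10¹⁷ J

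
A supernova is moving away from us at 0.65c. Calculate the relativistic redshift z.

β = 0.65
(1+β)/(1-β) = 1.65/0.35 = 4.714
√(4.714) = 2.171
z = 2.171 - 1 = 1.171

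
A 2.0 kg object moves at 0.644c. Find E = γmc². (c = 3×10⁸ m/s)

γ = 1/√(1 - 0.644²) = 1.307
mc² = 2.0 × (3×10⁸)² = 1.800×10¹⁷ J
E = γmc² = 1.307 × 1.800×10¹⁷ = 2.353×10¹⁷ J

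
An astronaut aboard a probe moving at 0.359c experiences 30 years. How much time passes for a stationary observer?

Proper time Δt₀ = 30 years
γ = 1/√(1 - 0.359²) = 1.0714
Δt = γΔt₀ = 1.0714 × 30 = 32.14 years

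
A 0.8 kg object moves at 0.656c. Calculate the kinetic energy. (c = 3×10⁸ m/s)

γ = 1/√(1 - 0.656²) = 1.3249
γ - 1 = 0.3249
KE = (γ-1)mc² = 0.3249 × 0.8 × (3×10⁸)² = 2.339×10¹⁶ J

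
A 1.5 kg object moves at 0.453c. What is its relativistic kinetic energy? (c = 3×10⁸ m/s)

γ = 1/√(1 - 0.453²) = 1.1217
γ - 1 = 0.1217
KE = (γ-1)mc² = 0.1217 × 1.5 × (3×10⁸)² = 1.643×10¹⁶ J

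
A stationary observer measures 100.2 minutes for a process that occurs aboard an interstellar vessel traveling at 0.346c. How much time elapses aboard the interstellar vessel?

Dilated time Δt = 100.2 minutes
γ = 1/√(1 - 0.346²) = 1.0658
Δt₀ = Δt/γ = 100.2/1.0658 = 94.01 minutes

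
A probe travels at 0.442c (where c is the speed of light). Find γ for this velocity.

v/c = 0.442, so (v/c)² = 0.195364
1 - (v/c)² = 0.804636
γ = 1/√(0.804636) = 1.115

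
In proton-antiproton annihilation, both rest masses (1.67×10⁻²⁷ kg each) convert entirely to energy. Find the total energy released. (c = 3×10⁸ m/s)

Both particles have the same rest mass, so total mass = 2m
E = 2m·c² = 2 × 1.67×10⁻²⁷ × (3×10⁸)²
= 2 × 1.67×10⁻²⁷ × 9×10¹⁶
= 3.006×10⁻¹⁰ J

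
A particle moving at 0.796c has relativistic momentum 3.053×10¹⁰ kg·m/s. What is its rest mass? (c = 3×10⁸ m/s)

γ = 1/√(1 - 0.796²) = 1.652
v = 0.796 × 3×10⁸ = 2.388×10⁸ m/s
m = p/(γv) = 3.053×10¹⁰/(1.652 × 2.388×10⁸) = 77.39 kg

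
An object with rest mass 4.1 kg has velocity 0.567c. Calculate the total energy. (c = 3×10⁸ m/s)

γ = 1/√(1 - 0.567²) = 1.214
mc² = 4.1 × (3×10⁸)² = 3.690×10¹⁷ J
E = γmc² = 1.214 × 3.690×10¹⁷ = 4.480×10¹⁷ J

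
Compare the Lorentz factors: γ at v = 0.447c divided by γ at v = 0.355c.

γ₁ = 1/√(1 - 0.447²) = 1.118
γ₂ = 1/√(1 - 0.355²) = 1.070
γ₁/γ₂ = 1.118/1.070 = 1.045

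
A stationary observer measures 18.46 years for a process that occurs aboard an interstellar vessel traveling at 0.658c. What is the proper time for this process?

Dilated time Δt = 18.46 years
γ = 1/√(1 - 0.658²) = 1.328
Δt₀ = Δt/γ = 18.46/1.328 = 13.90 years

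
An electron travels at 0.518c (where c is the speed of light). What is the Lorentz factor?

v/c = 0.518, so (v/c)² = 0.268324
1 - (v/c)² = 0.731676
γ = 1/√(0.731676) = 1.169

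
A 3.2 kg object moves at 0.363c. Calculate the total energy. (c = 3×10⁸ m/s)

γ = 1/√(1 - 0.363²) = 1.0732
mc² = 3.2 × (3×10⁸)² = 2.880×10¹⁷ J
E = γmc² = 1.0732 × 2.880×10¹⁷ = 3.091×10¹⁷ J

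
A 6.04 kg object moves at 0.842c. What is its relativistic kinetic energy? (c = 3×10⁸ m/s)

γ = 1/√(1 - 0.842²) = 1.8536
γ - 1 = 0.8536
KE = (γ-1)mc² = 0.8536 × 6.04 × (3×10⁸)² = 4.640×10¹⁷ J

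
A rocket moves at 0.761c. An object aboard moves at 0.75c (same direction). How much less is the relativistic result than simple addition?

Classical: u' + v = 0.75 + 0.761 = 1.511c
Relativistic: u = (0.75 + 0.761)/(1 + 0.57075) = 1.511/1.57075 = 0.9620c
Difference: 1.511 - 0.9620 = 0.5490c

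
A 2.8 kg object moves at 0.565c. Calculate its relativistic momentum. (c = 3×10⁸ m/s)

γ = 1/√(1 - 0.565²) = 1.212
v = 0.565 × 3×10⁸ = 1.695×10⁸ m/s
p = γmv = 1.212 × 2.8 × 1.695×10⁸ = 5.752×10⁸ kg·m/s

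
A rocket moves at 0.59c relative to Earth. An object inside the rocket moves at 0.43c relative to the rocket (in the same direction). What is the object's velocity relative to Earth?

u = (u' + v)/(1 + u'v/c²)
Numerator: 0.43 + 0.59 = 1.02
Denominator: 1 + 0.2537 = 1.2537
u = 1.02/1.2537 = 0.8136c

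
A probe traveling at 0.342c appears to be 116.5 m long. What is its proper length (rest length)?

Contracted length L = 116.5 m
γ = 1/√(1 - 0.342²) = 1.064
L₀ = γL = 1.064 × 116.5 = 124.0 m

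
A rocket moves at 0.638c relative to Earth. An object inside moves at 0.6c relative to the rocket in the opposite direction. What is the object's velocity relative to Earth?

Object's velocity in rocket frame is u' = -0.6c
u = (u' + v)/(1 + u'v/c²) = (v - 0.6)/(1 - 0.6·v/c²)
Numerator: 0.638 - 0.6 = 0.038
Denominator: 1 - 0.3828 = 0.6172
u = 0.038/0.6172 = 0.06157c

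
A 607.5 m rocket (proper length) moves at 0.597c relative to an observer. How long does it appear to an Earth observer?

Proper length L₀ = 607.5 m
γ = 1/√(1 - 0.597²) = 1.2465
L = L₀/γ = 607.5/1.2465 = 487.4 m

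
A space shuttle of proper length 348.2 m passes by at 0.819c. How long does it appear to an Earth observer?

Proper length L₀ = 348.2 m
γ = 1/√(1 - 0.819²) = 1.743
L = L₀/γ = 348.2/1.743 = 199.8 m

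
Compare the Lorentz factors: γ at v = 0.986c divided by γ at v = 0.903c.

γ₁ = 1/√(1 - 0.986²) = 5.9972
γ₂ = 1/√(1 - 0.903²) = 2.3275
γ₁/γ₂ = 5.9972/2.3275 = 2.577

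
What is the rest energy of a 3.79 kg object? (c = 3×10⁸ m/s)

c² = (3×10⁸)² = 9.000×10¹⁶ m²/s²
E₀ = mc² = 3.79 × 9.000×10¹⁶ = 3.411×10¹⁷ J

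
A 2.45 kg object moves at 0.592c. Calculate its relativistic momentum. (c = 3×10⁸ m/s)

γ = 1/√(1 - 0.592²) = 1.2408
v = 0.592 × 3×10⁸ = 1.776×10⁸ m/s
p = γmv = 1.2408 × 2.45 × 1.776×10⁸ = 5.399×10⁸ kg·m/s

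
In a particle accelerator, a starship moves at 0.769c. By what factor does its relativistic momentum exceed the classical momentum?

p_rel = γmv, p_class = mv
Ratio = γ = 1/√(1 - 0.769²)
= 1/√(0.408639) = 1.564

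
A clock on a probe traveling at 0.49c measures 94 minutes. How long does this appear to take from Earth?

Proper time Δt₀ = 94 minutes
γ = 1/√(1 - 0.49²) = 1.147
Δt = γΔt₀ = 1.147 × 94 = 107.8 minutes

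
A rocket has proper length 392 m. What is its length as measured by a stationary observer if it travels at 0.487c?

Proper length L₀ = 392 m
γ = 1/√(1 - 0.487²) = 1.145
L = L₀/γ = 392/1.145 = 342.4 m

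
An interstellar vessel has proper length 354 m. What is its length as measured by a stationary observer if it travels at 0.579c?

Proper length L₀ = 354 m
γ = 1/√(1 - 0.579²) = 1.2265
L = L₀/γ = 354/1.2265 = 288.6 m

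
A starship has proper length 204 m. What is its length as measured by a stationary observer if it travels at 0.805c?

Proper length L₀ = 204 m
γ = 1/√(1 - 0.805²) = 1.686
L = L₀/γ = 204/1.686 = 121.0 m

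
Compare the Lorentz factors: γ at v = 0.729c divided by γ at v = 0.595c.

γ₁ = 1/√(1 - 0.729²) = 1.461
γ₂ = 1/√(1 - 0.595²) = 1.244
γ₁/γ₂ = 1.461/1.244 = 1.174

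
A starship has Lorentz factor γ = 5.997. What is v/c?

From γ = 1/√(1 - v²/c²):
1/γ² = 1/5.997² = 0.02781
v²/c² = 1 - 0.02781 = 0.9722
v/c = √(0.9722) = 0.9860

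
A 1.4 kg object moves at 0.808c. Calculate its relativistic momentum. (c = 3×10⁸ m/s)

γ = 1/√(1 - 0.808²) = 1.6973
v = 0.808 × 3×10⁸ = 2.424×10⁸ m/s
p = γmv = 1.6973 × 1.4 × 2.424×10⁸ = 5.760×10⁸ kg·m/s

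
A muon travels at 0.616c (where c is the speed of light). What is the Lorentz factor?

v/c = 0.616, so (v/c)² = 0.379456
1 - (v/c)² = 0.620544
γ = 1/√(0.620544) = 1.269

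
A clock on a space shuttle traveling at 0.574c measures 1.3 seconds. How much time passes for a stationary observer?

Proper time Δt₀ = 1.3 seconds
γ = 1/√(1 - 0.574²) = 1.2212
Δt = γΔt₀ = 1.2212 × 1.3 = 1.588 seconds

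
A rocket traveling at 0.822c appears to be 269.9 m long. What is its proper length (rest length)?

Contracted length L = 269.9 m
γ = 1/√(1 - 0.822²) = 1.756
L₀ = γL = 1.756 × 269.9 = 473.9 m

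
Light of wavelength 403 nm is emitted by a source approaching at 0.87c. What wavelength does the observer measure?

β = 0.87
Wavelength Doppler factor = √(0.13/1.87) = √(0.06952) = 0.2637
λ_obs = 403 × 0.2637 = 106.3 nm (blueshift)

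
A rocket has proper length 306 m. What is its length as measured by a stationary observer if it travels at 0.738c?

Proper length L₀ = 306 m
γ = 1/√(1 - 0.738²) = 1.482
L = L₀/γ = 306/1.482 = 206.5 m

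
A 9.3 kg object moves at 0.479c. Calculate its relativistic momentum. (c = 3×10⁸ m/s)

γ = 1/√(1 - 0.479²) = 1.139
v = 0.479 × 3×10⁸ = 1.437×10⁸ m/s
p = γmv = 1.139 × 9.3 × 1.437×10⁸ = 1.522×10⁹ kg·m/s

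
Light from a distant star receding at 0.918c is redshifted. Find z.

β = 0.918
(1+β)/(1-β) = 1.918/0.082 = 23.39
√(23.39) = 4.836
z = 4.836 - 1 = 3.836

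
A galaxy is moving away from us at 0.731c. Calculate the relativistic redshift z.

β = 0.731
(1+β)/(1-β) = 1.731/0.269 = 6.435
√(6.435) = 2.537
z = 2.537 - 1 = 1.537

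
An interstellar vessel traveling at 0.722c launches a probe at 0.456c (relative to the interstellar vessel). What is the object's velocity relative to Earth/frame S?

u = (u' + v)/(1 + u'v/c²)
Numerator: 0.456 + 0.722 = 1.178
Denominator: 1 + 0.329232 = 1.329232
u = 1.178/1.329232 = 0.8862c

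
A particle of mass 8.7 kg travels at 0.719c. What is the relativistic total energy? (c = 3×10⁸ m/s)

γ = 1/√(1 - 0.719²) = 1.439
mc² = 8.7 × (3×10⁸)² = 7.830×10¹⁷ J
E = γmc² = 1.439 × 7.830×10¹⁷ = 1.127×10¹⁸ J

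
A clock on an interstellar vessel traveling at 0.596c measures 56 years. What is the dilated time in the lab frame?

Proper time Δt₀ = 56 years
γ = 1/√(1 - 0.596²) = 1.2454
Δt = γΔt₀ = 1.2454 × 56 = 69.74 years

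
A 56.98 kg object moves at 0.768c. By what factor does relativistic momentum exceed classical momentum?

p_rel = γmv, p_class = mv
Ratio = γ = 1/√(1 - 0.768²) = 1.561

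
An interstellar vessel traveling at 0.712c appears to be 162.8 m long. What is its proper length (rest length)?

Contracted length L = 162.8 m
γ = 1/√(1 - 0.712²) = 1.424
L₀ = γL = 1.424 × 162.8 = 231.8 m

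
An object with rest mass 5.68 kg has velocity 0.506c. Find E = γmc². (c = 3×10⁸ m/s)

γ = 1/√(1 - 0.506²) = 1.1594
mc² = 5.68 × (3×10⁸)² = 5.112×10¹⁷ J
E = γmc² = 1.1594 × 5.112×10¹⁷ = 5.927×10¹⁷ J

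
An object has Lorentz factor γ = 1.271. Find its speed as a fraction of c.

From γ = 1/√(1 - v²/c²):
1/γ² = 1/1.271² = 0.61903
v²/c² = 1 - 0.61903 = 0.38097
v/c = √(0.38097) = 0.6172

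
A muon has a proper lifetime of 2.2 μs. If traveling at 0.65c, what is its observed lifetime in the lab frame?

Proper lifetime τ₀ = 2.2 μs
γ = 1/√(1 - 0.65²) = 1.316
τ = γτ₀ = 1.316 × 2.2 μs = 2.895 μs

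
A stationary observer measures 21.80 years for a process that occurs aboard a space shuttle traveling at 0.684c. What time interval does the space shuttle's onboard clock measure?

Dilated time Δt = 21.80 years
γ = 1/√(1 - 0.684²) = 1.371
Δt₀ = Δt/γ = 21.80/1.371 = 15.90 years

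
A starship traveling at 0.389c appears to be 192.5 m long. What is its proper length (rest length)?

Contracted length L = 192.5 m
γ = 1/√(1 - 0.389²) = 1.0855
L₀ = γL = 1.0855 × 192.5 = 209.0 m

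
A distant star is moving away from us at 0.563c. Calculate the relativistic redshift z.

β = 0.563
(1+β)/(1-β) = 1.563/0.437 = 3.5767
√(3.5767) = 1.8912
z = 1.8912 - 1 = 0.8912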